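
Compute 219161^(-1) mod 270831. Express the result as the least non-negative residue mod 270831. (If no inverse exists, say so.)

Extended Euclidean algorithm:
270831 = 1×219161 + 51670
219161 = 4×51670 + 12481
51670 = 4×12481 + 1746
12481 = 7×1746 + 259
1746 = 6×259 + 192
259 = 1×192 + 67
192 = 2×67 + 58
67 = 1×58 + 9
58 = 6×9 + 4
9 = 2×4 + 1
4 = 4×1 + 0
Since gcd(219161, 270831) = 1, back-substitute to write 1 as a combination:
1 = 9 − 2·4
1 = −2·58 + 13·9
1 = 13·67 − 15·58
1 = −15·192 + 43·67
1 = 43·259 − 58·192
1 = −58·1746 + 391·259
1 = 391·12481 − 2795·1746
1 = −2795·51670 + 11571·12481
1 = 11571·219161 − 49079·51670
1 = −49079·270831 + 60650·219161
So 219161·60650 ≡ 1 (mod 270831).

60650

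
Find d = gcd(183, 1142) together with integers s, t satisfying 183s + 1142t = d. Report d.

Apply Euclid's algorithm to 1142 and 183:
1142 = 6·183 + 44
183 = 4·44 + 7
44 = 6·7 + 2
7 = 3·2 + 1
2 = 2·1 + 0
gcd(183, 1142) = 1.
Working backward:
1 = 7 − 3·2
1 = −3·44 + 19·7
1 = 19·183 − 79·44
1 = −79·1142 + 493·183
So 1 = (-79)·1142 + (493)·183.

1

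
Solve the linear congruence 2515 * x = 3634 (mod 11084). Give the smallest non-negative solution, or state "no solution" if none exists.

10442

First find gcd(2515, 11084):
11084 = 4·2515 + 1024
2515 = 2·1024 + 467
1024 = 2·467 + 90
467 = 5·90 + 17
90 = 5·17 + 5
17 = 3·5 + 2
5 = 2·2 + 1
2 = 2·1 + 0
gcd = 1, so a unique solution mod 11084 exists.
Back-substitute for the Bézout coefficients:
1 = 5 − 2·2
1 = −2·17 + 7·5
1 = 7·90 − 37·17
1 = −37·467 + 192·90
1 = 192·1024 − 421·467
1 = −421·2515 + 1034·1024
1 = 1034·11084 − 4557·2515
So 2515·(-4557) ≡ 1 (mod 11084), giving 2515⁻¹ ≡ 6527.
x ≡ 2515⁻¹·3634 ≡ 6527·3634 ≡ 10442 (mod 11084).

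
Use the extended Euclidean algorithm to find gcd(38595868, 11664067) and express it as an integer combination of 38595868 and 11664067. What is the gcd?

Euclidean algorithm:
38595868 = 3*11664067 + 3603667
11664067 = 3*3603667 + 853066
3603667 = 4*853066 + 191403
853066 = 4*191403 + 87454
191403 = 2*87454 + 16495
87454 = 5*16495 + 4979
16495 = 3*4979 + 1558
4979 = 3*1558 + 305
1558 = 5*305 + 33
305 = 9*33 + 8
33 = 4*8 + 1
8 = 8*1 + 0
gcd(38595868, 11664067) = 1.
Working backward:
1 = 33 − 4·8
1 = −4·305 + 37·33
1 = 37·1558 − 189·305
1 = −189·4979 + 604·1558
1 = 604·16495 − 2001·4979
1 = −2001·87454 + 10609·16495
1 = 10609·191403 − 23219·87454
1 = −23219·853066 + 103485·191403
1 = 103485·3603667 − 437159·853066
1 = −437159·11664067 + 1414962·3603667
1 = 1414962·38595868 − 4682045·11664067
So 1 = (1414962)·38595868 + (-4682045)·11664067.

1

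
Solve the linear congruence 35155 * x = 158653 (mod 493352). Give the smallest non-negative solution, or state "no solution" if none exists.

466847

First find gcd(35155, 493352):
493352 = 14·35155 + 1182
35155 = 29·1182 + 877
1182 = 1·877 + 305
877 = 2·305 + 267
305 = 1·267 + 38
267 = 7·38 + 1
38 = 38·1 + 0
gcd = 1, so a unique solution mod 493352 exists.
Back-substitute for the Bézout coefficients:
1 = 267 − 7·38
1 = −7·305 + 8·267
1 = 8·877 − 23·305
1 = −23·1182 + 31·877
1 = 31·35155 − 922·1182
1 = −922·493352 + 12939·35155
So 35155·(12939) ≡ 1 (mod 493352), giving 35155⁻¹ ≡ 12939.
x ≡ 35155⁻¹·158653 ≡ 12939·158653 ≡ 466847 (mod 493352).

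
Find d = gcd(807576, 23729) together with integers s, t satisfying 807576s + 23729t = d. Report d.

1

Apply Euclid's algorithm to 807576 and 23729:
807576 = 34×23729 + 790
23729 = 30×790 + 29
790 = 27×29 + 7
29 = 4×7 + 1
7 = 7×1 + 0
gcd(807576, 23729) = 1.
Back-substituting:
1 = 29 − 4·7
1 = −4·790 + 109·29
1 = 109·23729 − 3274·790
1 = −3274·807576 + 111425·23729
So 1 = (-3274)·807576 + (111425)·23729.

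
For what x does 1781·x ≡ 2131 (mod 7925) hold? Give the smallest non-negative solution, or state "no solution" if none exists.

1701

First find gcd(1781, 7925):
7925 = 4·1781 + 801
1781 = 2·801 + 179
801 = 4·179 + 85
179 = 2·85 + 9
85 = 9·9 + 4
9 = 2·4 + 1
4 = 4·1 + 0
gcd = 1, so a unique solution mod 7925 exists.
Back-substitute for the Bézout coefficients:
1 = 9 − 2·4
1 = −2·85 + 19·9
1 = 19·179 − 40·85
1 = −40·801 + 179·179
1 = 179·1781 − 398·801
1 = −398·7925 + 1771·1781
So 1781·(1771) ≡ 1 (mod 7925), giving 1781⁻¹ ≡ 1771.
x ≡ 1781⁻¹·2131 ≡ 1771·2131 ≡ 1701 (mod 7925).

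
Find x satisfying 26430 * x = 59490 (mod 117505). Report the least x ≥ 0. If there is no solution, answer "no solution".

5364

First find gcd(26430, 117505):
117505 = 4*26430 + 11785
26430 = 2*11785 + 2860
11785 = 4*2860 + 345
2860 = 8*345 + 100
345 = 3*100 + 45
100 = 2*45 + 10
45 = 4*10 + 5
10 = 2*5 + 0
gcd = 5 and 5 | 59490, so solutions exist. Divide through by 5: 5286x ≡ 11898 (mod 23501).
Now find 5286⁻¹ mod 23501:
23501 = 4·5286 + 2357
5286 = 2·2357 + 572
2357 = 4·572 + 69
572 = 8·69 + 20
69 = 3·20 + 9
20 = 2·9 + 2
9 = 4·2 + 1
2 = 2·1 + 0
Back-substitute:
1 = 9 − 4·2
1 = −4·20 + 9·9
1 = 9·69 − 31·20
1 = −31·572 + 257·69
1 = 257·2357 − 1059·572
1 = −1059·5286 + 2375·2357
1 = 2375·23501 − 10559·5286
So 5286·(-10559) ≡ 1 (mod 23501), i.e. 5286⁻¹ ≡ 12942.
Then x ≡ 12942·11898 ≡ 5364 (mod 23501); the smallest non-negative solution is x = 5364.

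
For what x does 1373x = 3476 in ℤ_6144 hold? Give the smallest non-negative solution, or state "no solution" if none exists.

First find gcd(1373, 6144):
6144 = 4·1373 + 652
1373 = 2·652 + 69
652 = 9·69 + 31
69 = 2·31 + 7
31 = 4·7 + 3
7 = 2·3 + 1
3 = 3·1 + 0
gcd = 1, so a unique solution mod 6144 exists.
Back-substitute for the Bézout coefficients:
1 = 7 − 2·3
1 = −2·31 + 9·7
1 = 9·69 − 20·31
1 = −20·652 + 189·69
1 = 189·1373 − 398·652
1 = −398·6144 + 1781·1373
So 1373·(1781) ≡ 1 (mod 6144), giving 1373⁻¹ ≡ 1781.
x ≡ 1373⁻¹·3476 ≡ 1781·3476 ≡ 3748 (mod 6144).

3748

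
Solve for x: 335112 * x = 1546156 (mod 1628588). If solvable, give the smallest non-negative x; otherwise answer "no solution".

326007

First find gcd(335112, 1628588):
1628588 = 4*335112 + 288140
335112 = 1*288140 + 46972
288140 = 6*46972 + 6308
46972 = 7*6308 + 2816
6308 = 2*2816 + 676
2816 = 4*676 + 112
676 = 6*112 + 4
112 = 28*4 + 0
gcd = 4 and 4 | 1546156, so solutions exist. Divide through by 4: 83778x ≡ 386539 (mod 407147).
Now find 83778⁻¹ mod 407147:
407147 = 4·83778 + 72035
83778 = 1·72035 + 11743
72035 = 6·11743 + 1577
11743 = 7·1577 + 704
1577 = 2·704 + 169
704 = 4·169 + 28
169 = 6·28 + 1
28 = 28·1 + 0
Back-substitute:
1 = 169 − 6·28
1 = −6·704 + 25·169
1 = 25·1577 − 56·704
1 = −56·11743 + 417·1577
1 = 417·72035 − 2558·11743
1 = −2558·83778 + 2975·72035
1 = 2975·407147 − 14458·83778
So 83778·(-14458) ≡ 1 (mod 407147), i.e. 83778⁻¹ ≡ 392689.
Then x ≡ 392689·386539 ≡ 326007 (mod 407147); the smallest non-negative solution is x = 326007.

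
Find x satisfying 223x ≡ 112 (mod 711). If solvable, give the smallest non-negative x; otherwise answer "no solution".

466

First find gcd(223, 711):
711 = 3*223 + 42
223 = 5*42 + 13
42 = 3*13 + 3
13 = 4*3 + 1
3 = 3*1 + 0
gcd = 1, so a unique solution mod 711 exists.
Back-substitute for the Bézout coefficients:
1 = 13 − 4·3
1 = −4·42 + 13·13
1 = 13·223 − 69·42
1 = −69·711 + 220·223
So 223·(220) ≡ 1 (mod 711), giving 223⁻¹ ≡ 220.
x ≡ 223⁻¹·112 ≡ 220·112 ≡ 466 (mod 711).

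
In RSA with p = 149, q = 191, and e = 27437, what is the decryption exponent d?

φ(n) = (p−1)(q−1) = 148·190 = 28120.
Need d with 27437·d ≡ 1 (mod 28120). Apply the extended Euclidean algorithm:
28120 = 1·27437 + 683
27437 = 40·683 + 117
683 = 5·117 + 98
117 = 1·98 + 19
98 = 5·19 + 3
19 = 6·3 + 1
3 = 3·1 + 0
Back-substitute:
1 = 19 − 6·3
1 = −6·98 + 31·19
1 = 31·117 − 37·98
1 = −37·683 + 216·117
1 = 216·27437 − 8677·683
1 = −8677·28120 + 8893·27437
So 27437·8893 ≡ 1 (mod 28120), hence d = 8893.

8893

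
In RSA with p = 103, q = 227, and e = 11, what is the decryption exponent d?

6287

φ(n) = (p−1)(q−1) = 102·226 = 23052.
Need d with 11·d ≡ 1 (mod 23052). Apply the extended Euclidean algorithm:
23052 = 2095·11 + 7
11 = 1·7 + 4
7 = 1·4 + 3
4 = 1·3 + 1
3 = 3·1 + 0
Back-substitute:
1 = 4 − 3
1 = −7 + 2·4
1 = 2·11 − 3·7
1 = −3·23052 + 6287·11
So 11·6287 ≡ 1 (mod 23052), hence d = 6287.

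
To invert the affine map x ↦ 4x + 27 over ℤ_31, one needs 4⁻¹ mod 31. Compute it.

Run Euclid on (31, 4):
31 = 7·4 + 3
4 = 1·3 + 1
3 = 3·1 + 0
Since gcd(4, 31) = 1, back-substitute to write 1 as a combination:
1 = 4 − 3
1 = −31 + 8·4
So 4·8 ≡ 1 (mod 31).

8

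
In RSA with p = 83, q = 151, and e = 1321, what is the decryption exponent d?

11881

φ(n) = (p−1)(q−1) = 82·150 = 12300.
Need d with 1321·d ≡ 1 (mod 12300). Apply the extended Euclidean algorithm:
12300 = 9*1321 + 411
1321 = 3*411 + 88
411 = 4*88 + 59
88 = 1*59 + 29
59 = 2*29 + 1
29 = 29*1 + 0
Back-substitute:
1 = 59 − 2·29
1 = −2·88 + 3·59
1 = 3·411 − 14·88
1 = −14·1321 + 45·411
1 = 45·12300 − 419·1321
So 1321·(-419) ≡ 1 (mod 12300), hence d ≡ -419 ≡ 11881 (mod 12300).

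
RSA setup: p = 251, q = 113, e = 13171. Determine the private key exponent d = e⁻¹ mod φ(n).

φ(n) = (p−1)(q−1) = 250·112 = 28000.
Need d with 13171·d ≡ 1 (mod 28000). Apply the extended Euclidean algorithm:
28000 = 2·13171 + 1658
13171 = 7·1658 + 1565
1658 = 1·1565 + 93
1565 = 16·93 + 77
93 = 1·77 + 16
77 = 4·16 + 13
16 = 1·13 + 3
13 = 4·3 + 1
3 = 3·1 + 0
Back-substitute:
1 = 13 − 4·3
1 = −4·16 + 5·13
1 = 5·77 − 24·16
1 = −24·93 + 29·77
1 = 29·1565 − 488·93
1 = −488·1658 + 517·1565
1 = 517·13171 − 4107·1658
1 = −4107·28000 + 8731·13171
So 13171·8731 ≡ 1 (mod 28000), hence d = 8731.

8731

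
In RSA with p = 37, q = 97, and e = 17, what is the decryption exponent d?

φ(n) = (p−1)(q−1) = 36·96 = 3456.
Need d with 17·d ≡ 1 (mod 3456). Apply the extended Euclidean algorithm:
3456 = 203·17 + 5
17 = 3·5 + 2
5 = 2·2 + 1
2 = 2·1 + 0
Back-substitute:
1 = 5 − 2·2
1 = −2·17 + 7·5
1 = 7·3456 − 1423·17
So 17·(-1423) ≡ 1 (mod 3456), hence d ≡ -1423 ≡ 2033 (mod 3456).

2033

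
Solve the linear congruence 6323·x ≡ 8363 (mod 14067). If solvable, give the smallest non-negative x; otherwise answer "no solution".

First find gcd(6323, 14067):
14067 = 2×6323 + 1421
6323 = 4×1421 + 639
1421 = 2×639 + 143
639 = 4×143 + 67
143 = 2×67 + 9
67 = 7×9 + 4
9 = 2×4 + 1
4 = 4×1 + 0
gcd = 1, so a unique solution mod 14067 exists.
Back-substitute for the Bézout coefficients:
1 = 9 − 2·4
1 = −2·67 + 15·9
1 = 15·143 − 32·67
1 = −32·639 + 143·143
1 = 143·1421 − 318·639
1 = −318·6323 + 1415·1421
1 = 1415·14067 − 3148·6323
So 6323·(-3148) ≡ 1 (mod 14067), giving 6323⁻¹ ≡ 10919.
x ≡ 6323⁻¹·8363 ≡ 10919·8363 ≡ 6700 (mod 14067).

6700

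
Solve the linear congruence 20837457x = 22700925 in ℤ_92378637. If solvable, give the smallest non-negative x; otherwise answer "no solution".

First find gcd(20837457, 92378637):
92378637 = 4×20837457 + 9028809
20837457 = 2×9028809 + 2779839
9028809 = 3×2779839 + 689292
2779839 = 4×689292 + 22671
689292 = 30×22671 + 9162
22671 = 2×9162 + 4347
9162 = 2×4347 + 468
4347 = 9×468 + 135
468 = 3×135 + 63
135 = 2×63 + 9
63 = 7×9 + 0
gcd = 9 and 9 | 22700925, so solutions exist. Divide through by 9: 2315273x ≡ 2522325 (mod 10264293).
Now find 2315273⁻¹ mod 10264293:
10264293 = 4×2315273 + 1003201
2315273 = 2×1003201 + 308871
1003201 = 3×308871 + 76588
308871 = 4×76588 + 2519
76588 = 30×2519 + 1018
2519 = 2×1018 + 483
1018 = 2×483 + 52
483 = 9×52 + 15
52 = 3×15 + 7
15 = 2×7 + 1
7 = 7×1 + 0
Back-substitute:
1 = 15 − 2·7
1 = −2·52 + 7·15
1 = 7·483 − 65·52
1 = −65·1018 + 137·483
1 = 137·2519 − 339·1018
1 = −339·76588 + 10307·2519
1 = 10307·308871 − 41567·76588
1 = −41567·1003201 + 135008·308871
1 = 135008·2315273 − 311583·1003201
1 = −311583·10264293 + 1381340·2315273
So 2315273⁻¹ ≡ 1381340 (mod 10264293).
Then x ≡ 1381340·2522325 ≡ 4949529 (mod 10264293); the smallest non-negative solution is x = 4949529.

4949529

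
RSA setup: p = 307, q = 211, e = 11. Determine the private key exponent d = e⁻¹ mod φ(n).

φ(n) = (p−1)(q−1) = 306·210 = 64260.
Need d with 11·d ≡ 1 (mod 64260). Apply the extended Euclidean algorithm:
64260 = 5841×11 + 9
11 = 1×9 + 2
9 = 4×2 + 1
2 = 2×1 + 0
Back-substitute:
1 = 9 − 4·2
1 = −4·11 + 5·9
1 = 5·64260 − 29209·11
So 11·(-29209) ≡ 1 (mod 64260), hence d ≡ -29209 ≡ 35051 (mod 64260).

35051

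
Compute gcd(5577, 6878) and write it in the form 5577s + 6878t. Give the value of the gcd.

1

Repeated division:
6878 = 1×5577 + 1301
5577 = 4×1301 + 373
1301 = 3×373 + 182
373 = 2×182 + 9
182 = 20×9 + 2
9 = 4×2 + 1
2 = 2×1 + 0
gcd(5577, 6878) = 1.
Working backward:
1 = 9 − 4·2
1 = −4·182 + 81·9
1 = 81·373 − 166·182
1 = −166·1301 + 579·373
1 = 579·5577 − 2482·1301
1 = −2482·6878 + 3061·5577
So 1 = (-2482)·6878 + (3061)·5577.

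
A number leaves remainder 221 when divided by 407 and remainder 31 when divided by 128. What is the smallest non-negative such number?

5919

Write x = 221 + 407·k. Then 407·k ≡ 31 − 221 ≡ 66 (mod 128).
Need 407⁻¹ mod 128. Extended Euclid on (128, 23):
128 = 5*23 + 13
23 = 1*13 + 10
13 = 1*10 + 3
10 = 3*3 + 1
3 = 3*1 + 0
Back-substitute:
1 = 10 − 3·3
1 = −3·13 + 4·10
1 = 4·23 − 7·13
1 = −7·128 + 39·23
407⁻¹ ≡ 39 (mod 128), so k ≡ 39·66 ≡ 14 (mod 128).
x = 221 + 407·14 = 5919.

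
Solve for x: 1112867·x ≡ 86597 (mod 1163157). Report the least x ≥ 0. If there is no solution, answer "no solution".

First find gcd(1112867, 1163157):
1163157 = 1×1112867 + 50290
1112867 = 22×50290 + 6487
50290 = 7×6487 + 4881
6487 = 1×4881 + 1606
4881 = 3×1606 + 63
1606 = 25×63 + 31
63 = 2×31 + 1
31 = 31×1 + 0
gcd = 1, so a unique solution mod 1163157 exists.
Back-substitute for the Bézout coefficients:
1 = 63 − 2·31
1 = −2·1606 + 51·63
1 = 51·4881 − 155·1606
1 = −155·6487 + 206·4881
1 = 206·50290 − 1597·6487
1 = −1597·1112867 + 35340·50290
1 = 35340·1163157 − 36937·1112867
So 1112867·(-36937) ≡ 1 (mod 1163157), giving 1112867⁻¹ ≡ 1126220.
x ≡ 1112867⁻¹·86597 ≡ 1126220·86597 ≡ 48361 (mod 1163157).

48361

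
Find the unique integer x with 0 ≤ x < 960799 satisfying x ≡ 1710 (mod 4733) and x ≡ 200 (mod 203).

Write x = 1710 + 4733·k. Then 4733·k ≡ 200 − 1710 ≡ 114 (mod 203).
Need 4733⁻¹ mod 203. Extended Euclid on (203, 64):
203 = 3*64 + 11
64 = 5*11 + 9
11 = 1*9 + 2
9 = 4*2 + 1
2 = 2*1 + 0
Back-substitute:
1 = 9 − 4·2
1 = −4·11 + 5·9
1 = 5·64 − 29·11
1 = −29·203 + 92·64
4733⁻¹ ≡ 92 (mod 203), so k ≡ 92·114 ≡ 135 (mod 203).
x = 1710 + 4733·135 = 640665.

640665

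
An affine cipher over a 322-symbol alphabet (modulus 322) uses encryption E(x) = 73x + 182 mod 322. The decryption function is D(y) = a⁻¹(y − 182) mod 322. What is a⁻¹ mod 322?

gcd(322, 73) by repeated division:
322 = 4×73 + 30
73 = 2×30 + 13
30 = 2×13 + 4
13 = 3×4 + 1
4 = 4×1 + 0
Since gcd(73, 322) = 1, back-substitute to write 1 as a combination:
1 = 13 − 3·4
1 = −3·30 + 7·13
1 = 7·73 − 17·30
1 = −17·322 + 75·73
So 73·75 ≡ 1 (mod 322).

75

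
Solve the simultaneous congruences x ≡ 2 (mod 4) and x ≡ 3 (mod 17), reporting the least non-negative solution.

54

Write x = 2 + 4·k. Then 4·k ≡ 3 − 2 ≡ 1 (mod 17).
Need 4⁻¹ mod 17. Extended Euclid on (17, 4):
17 = 4*4 + 1
4 = 4*1 + 0
Back-substitute:
1 = 17 − 4·4
4⁻¹ ≡ 13 (mod 17), so k ≡ 13·1 ≡ 13 (mod 17).
x = 2 + 4·13 = 54.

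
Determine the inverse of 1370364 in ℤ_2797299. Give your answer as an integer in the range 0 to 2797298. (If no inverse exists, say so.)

Euclidean algorithm on 2797299, 1370364:
2797299 = 2×1370364 + 56571
1370364 = 24×56571 + 12660
56571 = 4×12660 + 5931
12660 = 2×5931 + 798
5931 = 7×798 + 345
798 = 2×345 + 108
345 = 3×108 + 21
108 = 5×21 + 3
21 = 7×3 + 0
The gcd is 3, not 1, hence no inverse exists.

no inverse exists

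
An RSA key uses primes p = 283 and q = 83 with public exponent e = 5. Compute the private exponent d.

φ(n) = (p−1)(q−1) = 282·82 = 23124.
Need d with 5·d ≡ 1 (mod 23124). Apply the extended Euclidean algorithm:
23124 = 4624*5 + 4
5 = 1*4 + 1
4 = 4*1 + 0
Back-substitute:
1 = 5 − 4
1 = −23124 + 4625·5
So 5·4625 ≡ 1 (mod 23124), hence d = 4625.

4625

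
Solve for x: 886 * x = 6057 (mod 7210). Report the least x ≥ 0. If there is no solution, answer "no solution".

gcd(886, 7210):
7210 = 8·886 + 122
886 = 7·122 + 32
122 = 3·32 + 26
32 = 1·26 + 6
26 = 4·6 + 2
6 = 3·2 + 0
gcd = 2, but 2 ∤ 6057, so the congruence has no solution.

no solution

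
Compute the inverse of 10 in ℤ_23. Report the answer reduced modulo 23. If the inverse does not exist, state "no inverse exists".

7

Extended Euclidean algorithm:
23 = 2·10 + 3
10 = 3·3 + 1
3 = 3·1 + 0
Since gcd(10, 23) = 1, back-substitute to write 1 as a combination:
1 = 10 − 3·3
1 = −3·23 + 7·10
So 10·7 ≡ 1 (mod 23).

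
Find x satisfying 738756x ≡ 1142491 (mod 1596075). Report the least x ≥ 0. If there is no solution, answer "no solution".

gcd(738756, 1596075):
1596075 = 2·738756 + 118563
738756 = 6·118563 + 27378
118563 = 4·27378 + 9051
27378 = 3·9051 + 225
9051 = 40·225 + 51
225 = 4·51 + 21
51 = 2·21 + 9
21 = 2·9 + 3
9 = 3·3 + 0
gcd = 3, but 3 ∤ 1142491, so the congruence has no solution.

no solution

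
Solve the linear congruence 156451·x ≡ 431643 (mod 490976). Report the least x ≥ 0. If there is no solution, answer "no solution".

237129

First find gcd(156451, 490976):
490976 = 3×156451 + 21623
156451 = 7×21623 + 5090
21623 = 4×5090 + 1263
5090 = 4×1263 + 38
1263 = 33×38 + 9
38 = 4×9 + 2
9 = 4×2 + 1
2 = 2×1 + 0
gcd = 1, so a unique solution mod 490976 exists.
Back-substitute for the Bézout coefficients:
1 = 9 − 4·2
1 = −4·38 + 17·9
1 = 17·1263 − 565·38
1 = −565·5090 + 2277·1263
1 = 2277·21623 − 9673·5090
1 = −9673·156451 + 69988·21623
1 = 69988·490976 − 219637·156451
So 156451·(-219637) ≡ 1 (mod 490976), giving 156451⁻¹ ≡ 271339.
x ≡ 156451⁻¹·431643 ≡ 271339·431643 ≡ 237129 (mod 490976).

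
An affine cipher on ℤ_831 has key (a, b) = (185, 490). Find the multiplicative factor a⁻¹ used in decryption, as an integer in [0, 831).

Extended Euclidean algorithm:
831 = 4×185 + 91
185 = 2×91 + 3
91 = 30×3 + 1
3 = 3×1 + 0
gcd = 1, so the inverse exists. Back-substitute:
1 = 91 − 30·3
1 = −30·185 + 61·91
1 = 61·831 − 274·185
So 185·(-274) ≡ 1 (mod 831), and -274 ≡ 557 (mod 831).

557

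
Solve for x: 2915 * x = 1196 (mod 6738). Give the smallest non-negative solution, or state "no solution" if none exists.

First find gcd(2915, 6738):
6738 = 2*2915 + 908
2915 = 3*908 + 191
908 = 4*191 + 144
191 = 1*144 + 47
144 = 3*47 + 3
47 = 15*3 + 2
3 = 1*2 + 1
2 = 2*1 + 0
gcd = 1, so a unique solution mod 6738 exists.
Back-substitute for the Bézout coefficients:
1 = 3 − 2
1 = −47 + 16·3
1 = 16·144 − 49·47
1 = −49·191 + 65·144
1 = 65·908 − 309·191
1 = −309·2915 + 992·908
1 = 992·6738 − 2293·2915
So 2915·(-2293) ≡ 1 (mod 6738), giving 2915⁻¹ ≡ 4445.
x ≡ 2915⁻¹·1196 ≡ 4445·1196 ≡ 6676 (mod 6738).

6676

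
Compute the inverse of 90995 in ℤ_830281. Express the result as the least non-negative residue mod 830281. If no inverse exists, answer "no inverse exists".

gcd(830281, 90995) by repeated division:
830281 = 9×90995 + 11326
90995 = 8×11326 + 387
11326 = 29×387 + 103
387 = 3×103 + 78
103 = 1×78 + 25
78 = 3×25 + 3
25 = 8×3 + 1
3 = 3×1 + 0
The gcd is 1. Working backward:
1 = 25 − 8·3
1 = −8·78 + 25·25
1 = 25·103 − 33·78
1 = −33·387 + 124·103
1 = 124·11326 − 3629·387
1 = −3629·90995 + 29156·11326
1 = 29156·830281 − 266033·90995
So 90995·(-266033) ≡ 1 (mod 830281), and -266033 ≡ 564248 (mod 830281).

564248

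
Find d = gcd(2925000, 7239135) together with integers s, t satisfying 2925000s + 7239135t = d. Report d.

15

Repeated division:
7239135 = 2×2925000 + 1389135
2925000 = 2×1389135 + 146730
1389135 = 9×146730 + 68565
146730 = 2×68565 + 9600
68565 = 7×9600 + 1365
9600 = 7×1365 + 45
1365 = 30×45 + 15
45 = 3×15 + 0
gcd(2925000, 7239135) = 15.
Back-substituting:
15 = 1365 − 30·45
15 = −30·9600 + 211·1365
15 = 211·68565 − 1507·9600
15 = −1507·146730 + 3225·68565
15 = 3225·1389135 − 30532·146730
15 = −30532·2925000 + 64289·1389135
15 = 64289·7239135 − 159110·2925000
So 15 = (64289)·7239135 + (-159110)·2925000.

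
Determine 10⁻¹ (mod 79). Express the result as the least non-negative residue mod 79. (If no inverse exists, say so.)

8

Run Euclid on (79, 10):
79 = 7×10 + 9
10 = 1×9 + 1
9 = 9×1 + 0
The gcd is 1. Working backward:
1 = 10 − 9
1 = −79 + 8·10
So 10·8 ≡ 1 (mod 79).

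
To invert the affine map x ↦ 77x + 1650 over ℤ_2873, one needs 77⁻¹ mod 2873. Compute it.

597

Extended Euclidean algorithm:
2873 = 37·77 + 24
77 = 3·24 + 5
24 = 4·5 + 4
5 = 1·4 + 1
4 = 4·1 + 0
gcd = 1, so the inverse exists. Back-substitute:
1 = 5 − 4
1 = −24 + 5·5
1 = 5·77 − 16·24
1 = −16·2873 + 597·77
So 77·597 ≡ 1 (mod 2873).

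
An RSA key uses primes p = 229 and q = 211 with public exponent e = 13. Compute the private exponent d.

44197

φ(n) = (p−1)(q−1) = 228·210 = 47880.
Need d with 13·d ≡ 1 (mod 47880). Apply the extended Euclidean algorithm:
47880 = 3683×13 + 1
13 = 13×1 + 0
Back-substitute:
1 = 47880 − 3683·13
So 13·(-3683) ≡ 1 (mod 47880), hence d ≡ -3683 ≡ 44197 (mod 47880).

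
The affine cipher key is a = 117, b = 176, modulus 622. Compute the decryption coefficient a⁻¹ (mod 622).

gcd(622, 117) by repeated division:
622 = 5*117 + 37
117 = 3*37 + 6
37 = 6*6 + 1
6 = 6*1 + 0
Since gcd(117, 622) = 1, back-substitute to write 1 as a combination:
1 = 37 − 6·6
1 = −6·117 + 19·37
1 = 19·622 − 101·117
Thus 117·(-101) ≡ 1 (mod 622); reducing, -101 mod 622 = 521.

521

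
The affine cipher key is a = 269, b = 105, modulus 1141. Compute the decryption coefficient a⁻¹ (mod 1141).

Run Euclid on (1141, 269):
1141 = 4·269 + 65
269 = 4·65 + 9
65 = 7·9 + 2
9 = 4·2 + 1
2 = 2·1 + 0
Since gcd(269, 1141) = 1, back-substitute to write 1 as a combination:
1 = 9 − 4·2
1 = −4·65 + 29·9
1 = 29·269 − 120·65
1 = −120·1141 + 509·269
So 269·509 ≡ 1 (mod 1141).

509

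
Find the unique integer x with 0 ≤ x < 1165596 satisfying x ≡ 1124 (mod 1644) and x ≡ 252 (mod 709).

252656

Write x = 1124 + 1644·k. Then 1644·k ≡ 252 − 1124 ≡ 546 (mod 709).
Need 1644⁻¹ mod 709. Extended Euclid on (709, 226):
709 = 3·226 + 31
226 = 7·31 + 9
31 = 3·9 + 4
9 = 2·4 + 1
4 = 4·1 + 0
Back-substitute:
1 = 9 − 2·4
1 = −2·31 + 7·9
1 = 7·226 − 51·31
1 = −51·709 + 160·226
1644⁻¹ ≡ 160 (mod 709), so k ≡ 160·546 ≡ 153 (mod 709).
x = 1124 + 1644·153 = 252656.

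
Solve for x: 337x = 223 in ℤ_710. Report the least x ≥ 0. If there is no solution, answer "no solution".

599

First find gcd(337, 710):
710 = 2·337 + 36
337 = 9·36 + 13
36 = 2·13 + 10
13 = 1·10 + 3
10 = 3·3 + 1
3 = 3·1 + 0
gcd = 1, so a unique solution mod 710 exists.
Back-substitute for the Bézout coefficients:
1 = 10 − 3·3
1 = −3·13 + 4·10
1 = 4·36 − 11·13
1 = −11·337 + 103·36
1 = 103·710 − 217·337
So 337·(-217) ≡ 1 (mod 710), giving 337⁻¹ ≡ 493.
x ≡ 337⁻¹·223 ≡ 493·223 ≡ 599 (mod 710).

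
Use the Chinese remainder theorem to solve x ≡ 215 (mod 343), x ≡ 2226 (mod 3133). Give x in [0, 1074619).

Write x = 215 + 343·k. Then 343·k ≡ 2226 − 215 ≡ 2011 (mod 3133).
Need 343⁻¹ mod 3133. Extended Euclid on (3133, 343):
3133 = 9·343 + 46
343 = 7·46 + 21
46 = 2·21 + 4
21 = 5·4 + 1
4 = 4·1 + 0
Back-substitute:
1 = 21 − 5·4
1 = −5·46 + 11·21
1 = 11·343 − 82·46
1 = −82·3133 + 749·343
343⁻¹ ≡ 749 (mod 3133), so k ≡ 749·2011 ≡ 2399 (mod 3133).
x = 215 + 343·2399 = 823072.

823072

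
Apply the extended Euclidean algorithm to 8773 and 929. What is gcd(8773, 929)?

1

Apply Euclid's algorithm to 8773 and 929:
8773 = 9·929 + 412
929 = 2·412 + 105
412 = 3·105 + 97
105 = 1·97 + 8
97 = 12·8 + 1
8 = 8·1 + 0
gcd(8773, 929) = 1.
Back-substituting:
1 = 97 − 12·8
1 = −12·105 + 13·97
1 = 13·412 − 51·105
1 = −51·929 + 115·412
1 = 115·8773 − 1086·929
So 1 = (115)·8773 + (-1086)·929.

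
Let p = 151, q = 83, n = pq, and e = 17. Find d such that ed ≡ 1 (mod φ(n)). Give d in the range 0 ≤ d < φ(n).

10853

φ(n) = (p−1)(q−1) = 150·82 = 12300.
Need d with 17·d ≡ 1 (mod 12300). Apply the extended Euclidean algorithm:
12300 = 723*17 + 9
17 = 1*9 + 8
9 = 1*8 + 1
8 = 8*1 + 0
Back-substitute:
1 = 9 − 8
1 = −17 + 2·9
1 = 2·12300 − 1447·17
So 17·(-1447) ≡ 1 (mod 12300), hence d ≡ -1447 ≡ 10853 (mod 12300).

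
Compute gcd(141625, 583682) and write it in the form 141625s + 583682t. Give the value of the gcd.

Repeated division:
583682 = 4×141625 + 17182
141625 = 8×17182 + 4169
17182 = 4×4169 + 506
4169 = 8×506 + 121
506 = 4×121 + 22
121 = 5×22 + 11
22 = 2×11 + 0
gcd(141625, 583682) = 11.
Express as a combination:
11 = 121 − 5·22
11 = −5·506 + 21·121
11 = 21·4169 − 173·506
11 = −173·17182 + 713·4169
11 = 713·141625 − 5877·17182
11 = −5877·583682 + 24221·141625
So 11 = (-5877)·583682 + (24221)·141625.

11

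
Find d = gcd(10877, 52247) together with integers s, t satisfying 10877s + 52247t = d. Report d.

Apply Euclid's algorithm to 52247 and 10877:
52247 = 4*10877 + 8739
10877 = 1*8739 + 2138
8739 = 4*2138 + 187
2138 = 11*187 + 81
187 = 2*81 + 25
81 = 3*25 + 6
25 = 4*6 + 1
6 = 6*1 + 0
gcd(10877, 52247) = 1.
Working backward:
1 = 25 − 4·6
1 = −4·81 + 13·25
1 = 13·187 − 30·81
1 = −30·2138 + 343·187
1 = 343·8739 − 1402·2138
1 = −1402·10877 + 1745·8739
1 = 1745·52247 − 8382·10877
So 1 = (1745)·52247 + (-8382)·10877.

1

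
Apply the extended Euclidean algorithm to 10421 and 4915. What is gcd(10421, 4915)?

Repeated division:
10421 = 2×4915 + 591
4915 = 8×591 + 187
591 = 3×187 + 30
187 = 6×30 + 7
30 = 4×7 + 2
7 = 3×2 + 1
2 = 2×1 + 0
gcd(10421, 4915) = 1.
Express as a combination:
1 = 7 − 3·2
1 = −3·30 + 13·7
1 = 13·187 − 81·30
1 = −81·591 + 256·187
1 = 256·4915 − 2129·591
1 = −2129·10421 + 4514·4915
So 1 = (-2129)·10421 + (4514)·4915.

1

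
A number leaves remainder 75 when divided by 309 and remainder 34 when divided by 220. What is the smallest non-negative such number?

Write x = 75 + 309·k. Then 309·k ≡ 34 − 75 ≡ 179 (mod 220).
Need 309⁻¹ mod 220. Extended Euclid on (220, 89):
220 = 2·89 + 42
89 = 2·42 + 5
42 = 8·5 + 2
5 = 2·2 + 1
2 = 2·1 + 0
Back-substitute:
1 = 5 − 2·2
1 = −2·42 + 17·5
1 = 17·89 − 36·42
1 = −36·220 + 89·89
309⁻¹ ≡ 89 (mod 220), so k ≡ 89·179 ≡ 91 (mod 220).
x = 75 + 309·91 = 28194.

28194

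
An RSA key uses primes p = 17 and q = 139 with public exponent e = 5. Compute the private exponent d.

φ(n) = (p−1)(q−1) = 16·138 = 2208.
Need d with 5·d ≡ 1 (mod 2208). Apply the extended Euclidean algorithm:
2208 = 441*5 + 3
5 = 1*3 + 2
3 = 1*2 + 1
2 = 2*1 + 0
Back-substitute:
1 = 3 − 2
1 = −5 + 2·3
1 = 2·2208 − 883·5
So 5·(-883) ≡ 1 (mod 2208), hence d ≡ -883 ≡ 1325 (mod 2208).

1325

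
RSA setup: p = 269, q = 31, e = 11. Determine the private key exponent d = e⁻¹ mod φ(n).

731

φ(n) = (p−1)(q−1) = 268·30 = 8040.
Need d with 11·d ≡ 1 (mod 8040). Apply the extended Euclidean algorithm:
8040 = 730×11 + 10
11 = 1×10 + 1
10 = 10×1 + 0
Back-substitute:
1 = 11 − 10
1 = −8040 + 731·11
So 11·731 ≡ 1 (mod 8040), hence d = 731.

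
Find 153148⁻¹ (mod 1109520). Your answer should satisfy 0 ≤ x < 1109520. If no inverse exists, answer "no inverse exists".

no inverse exists

Euclidean algorithm on 1109520, 153148:
1109520 = 7·153148 + 37484
153148 = 4·37484 + 3212
37484 = 11·3212 + 2152
3212 = 1·2152 + 1060
2152 = 2·1060 + 32
1060 = 33·32 + 4
32 = 8·4 + 0
gcd(153148, 1109520) = 4 ≠ 1, so 153148 has no multiplicative inverse modulo 1109520.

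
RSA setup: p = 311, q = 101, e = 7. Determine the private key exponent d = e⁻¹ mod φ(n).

φ(n) = (p−1)(q−1) = 310·100 = 31000.
Need d with 7·d ≡ 1 (mod 31000). Apply the extended Euclidean algorithm:
31000 = 4428·7 + 4
7 = 1·4 + 3
4 = 1·3 + 1
3 = 3·1 + 0
Back-substitute:
1 = 4 − 3
1 = −7 + 2·4
1 = 2·31000 − 8857·7
So 7·(-8857) ≡ 1 (mod 31000), hence d ≡ -8857 ≡ 22143 (mod 31000).

22143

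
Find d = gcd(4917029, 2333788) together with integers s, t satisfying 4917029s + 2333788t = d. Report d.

1

Euclidean algorithm:
4917029 = 2·2333788 + 249453
2333788 = 9·249453 + 88711
249453 = 2·88711 + 72031
88711 = 1·72031 + 16680
72031 = 4·16680 + 5311
16680 = 3·5311 + 747
5311 = 7·747 + 82
747 = 9·82 + 9
82 = 9·9 + 1
9 = 9·1 + 0
gcd(4917029, 2333788) = 1.
Working backward:
1 = 82 − 9·9
1 = −9·747 + 82·82
1 = 82·5311 − 583·747
1 = −583·16680 + 1831·5311
1 = 1831·72031 − 7907·16680
1 = −7907·88711 + 9738·72031
1 = 9738·249453 − 27383·88711
1 = −27383·2333788 + 256185·249453
1 = 256185·4917029 − 539753·2333788
So 1 = (256185)·4917029 + (-539753)·2333788.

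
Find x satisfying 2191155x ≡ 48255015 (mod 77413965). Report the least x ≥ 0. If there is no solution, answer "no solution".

First find gcd(2191155, 77413965):
77413965 = 35×2191155 + 723540
2191155 = 3×723540 + 20535
723540 = 35×20535 + 4815
20535 = 4×4815 + 1275
4815 = 3×1275 + 990
1275 = 1×990 + 285
990 = 3×285 + 135
285 = 2×135 + 15
135 = 9×15 + 0
gcd = 15 and 15 | 48255015, so solutions exist. Divide through by 15: 146077x ≡ 3217001 (mod 5160931).
Now find 146077⁻¹ mod 5160931:
5160931 = 35*146077 + 48236
146077 = 3*48236 + 1369
48236 = 35*1369 + 321
1369 = 4*321 + 85
321 = 3*85 + 66
85 = 1*66 + 19
66 = 3*19 + 9
19 = 2*9 + 1
9 = 9*1 + 0
Back-substitute:
1 = 19 − 2·9
1 = −2·66 + 7·19
1 = 7·85 − 9·66
1 = −9·321 + 34·85
1 = 34·1369 − 145·321
1 = −145·48236 + 5109·1369
1 = 5109·146077 − 15472·48236
1 = −15472·5160931 + 546629·146077
So 146077⁻¹ ≡ 546629 (mod 5160931).
Then x ≡ 546629·3217001 ≡ 1376275 (mod 5160931); the smallest non-negative solution is x = 1376275.

1376275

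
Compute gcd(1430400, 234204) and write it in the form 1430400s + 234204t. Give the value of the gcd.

Euclidean algorithm:
1430400 = 6*234204 + 25176
234204 = 9*25176 + 7620
25176 = 3*7620 + 2316
7620 = 3*2316 + 672
2316 = 3*672 + 300
672 = 2*300 + 72
300 = 4*72 + 12
72 = 6*12 + 0
gcd(1430400, 234204) = 12.
Express as a combination:
12 = 300 − 4·72
12 = −4·672 + 9·300
12 = 9·2316 − 31·672
12 = −31·7620 + 102·2316
12 = 102·25176 − 337·7620
12 = −337·234204 + 3135·25176
12 = 3135·1430400 − 19147·234204
So 12 = (3135)·1430400 + (-19147)·234204.

12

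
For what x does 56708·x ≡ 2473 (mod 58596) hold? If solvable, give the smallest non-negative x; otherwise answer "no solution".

gcd(56708, 58596):
58596 = 1·56708 + 1888
56708 = 30·1888 + 68
1888 = 27·68 + 52
68 = 1·52 + 16
52 = 3·16 + 4
16 = 4·4 + 0
gcd = 4, but 4 ∤ 2473, so the congruence has no solution.

no solution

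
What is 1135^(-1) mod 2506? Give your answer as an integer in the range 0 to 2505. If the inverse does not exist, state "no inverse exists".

gcd(2506, 1135) by repeated division:
2506 = 2·1135 + 236
1135 = 4·236 + 191
236 = 1·191 + 45
191 = 4·45 + 11
45 = 4·11 + 1
11 = 11·1 + 0
The gcd is 1. Working backward:
1 = 45 − 4·11
1 = −4·191 + 17·45
1 = 17·236 − 21·191
1 = −21·1135 + 101·236
1 = 101·2506 − 223·1135
Hence 1135⁻¹ ≡ -223 ≡ 2283 (mod 2506).

2283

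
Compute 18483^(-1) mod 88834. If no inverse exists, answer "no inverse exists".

20441

Apply the Euclidean algorithm to 88834 and 18483:
88834 = 4·18483 + 14902
18483 = 1·14902 + 3581
14902 = 4·3581 + 578
3581 = 6·578 + 113
578 = 5·113 + 13
113 = 8·13 + 9
13 = 1·9 + 4
9 = 2·4 + 1
4 = 4·1 + 0
Since gcd(18483, 88834) = 1, back-substitute to write 1 as a combination:
1 = 9 − 2·4
1 = −2·13 + 3·9
1 = 3·113 − 26·13
1 = −26·578 + 133·113
1 = 133·3581 − 824·578
1 = −824·14902 + 3429·3581
1 = 3429·18483 − 4253·14902
1 = −4253·88834 + 20441·18483
So 18483·20441 ≡ 1 (mod 88834).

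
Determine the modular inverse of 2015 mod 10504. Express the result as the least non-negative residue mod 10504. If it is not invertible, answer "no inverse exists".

no inverse exists

Euclidean algorithm on 10504, 2015:
10504 = 5×2015 + 429
2015 = 4×429 + 299
429 = 1×299 + 130
299 = 2×130 + 39
130 = 3×39 + 13
39 = 3×13 + 0
The gcd is 13, not 1, hence no inverse exists.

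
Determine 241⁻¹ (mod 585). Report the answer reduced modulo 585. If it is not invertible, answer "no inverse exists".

301

Extended Euclidean algorithm:
585 = 2·241 + 103
241 = 2·103 + 35
103 = 2·35 + 33
35 = 1·33 + 2
33 = 16·2 + 1
2 = 2·1 + 0
The gcd is 1. Working backward:
1 = 33 − 16·2
1 = −16·35 + 17·33
1 = 17·103 − 50·35
1 = −50·241 + 117·103
1 = 117·585 − 284·241
So 241·(-284) ≡ 1 (mod 585), and -284 ≡ 301 (mod 585).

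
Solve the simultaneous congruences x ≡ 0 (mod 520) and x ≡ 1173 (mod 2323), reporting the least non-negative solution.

765440

Write x = 0 + 520·k. Then 520·k ≡ 1173 − 0 ≡ 1173 (mod 2323).
Need 520⁻¹ mod 2323. Extended Euclid on (2323, 520):
2323 = 4*520 + 243
520 = 2*243 + 34
243 = 7*34 + 5
34 = 6*5 + 4
5 = 1*4 + 1
4 = 4*1 + 0
Back-substitute:
1 = 5 − 4
1 = −34 + 7·5
1 = 7·243 − 50·34
1 = −50·520 + 107·243
1 = 107·2323 − 478·520
520⁻¹ ≡ 1845 (mod 2323), so k ≡ 1845·1173 ≡ 1472 (mod 2323).
x = 0 + 520·1472 = 765440.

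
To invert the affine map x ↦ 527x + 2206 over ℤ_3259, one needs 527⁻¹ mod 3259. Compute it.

2251

Extended Euclidean algorithm:
3259 = 6*527 + 97
527 = 5*97 + 42
97 = 2*42 + 13
42 = 3*13 + 3
13 = 4*3 + 1
3 = 3*1 + 0
gcd = 1, so the inverse exists. Back-substitute:
1 = 13 − 4·3
1 = −4·42 + 13·13
1 = 13·97 − 30·42
1 = −30·527 + 163·97
1 = 163·3259 − 1008·527
So 527·(-1008) ≡ 1 (mod 3259), and -1008 ≡ 2251 (mod 3259).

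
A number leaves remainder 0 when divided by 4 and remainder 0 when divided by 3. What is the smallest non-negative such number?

0

Write x = 0 + 4·k. Then 4·k ≡ 0 − 0 ≡ 0 (mod 3).
Need 4⁻¹ mod 3. Extended Euclid on (3, 1):
3 = 3×1 + 0
4⁻¹ ≡ 1 (mod 3), so k ≡ 1·0 ≡ 0 (mod 3).
x = 0 + 4·0 = 0.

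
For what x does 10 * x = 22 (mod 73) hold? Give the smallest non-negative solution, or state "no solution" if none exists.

First find gcd(10, 73):
73 = 7*10 + 3
10 = 3*3 + 1
3 = 3*1 + 0
gcd = 1, so a unique solution mod 73 exists.
Back-substitute for the Bézout coefficients:
1 = 10 − 3·3
1 = −3·73 + 22·10
So 10·(22) ≡ 1 (mod 73), giving 10⁻¹ ≡ 22.
x ≡ 10⁻¹·22 ≡ 22·22 ≡ 46 (mod 73).

46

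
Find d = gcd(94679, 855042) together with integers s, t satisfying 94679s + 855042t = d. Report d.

Apply Euclid's algorithm to 855042 and 94679:
855042 = 9×94679 + 2931
94679 = 32×2931 + 887
2931 = 3×887 + 270
887 = 3×270 + 77
270 = 3×77 + 39
77 = 1×39 + 38
39 = 1×38 + 1
38 = 38×1 + 0
gcd(94679, 855042) = 1.
Working backward:
1 = 39 − 38
1 = −77 + 2·39
1 = 2·270 − 7·77
1 = −7·887 + 23·270
1 = 23·2931 − 76·887
1 = −76·94679 + 2455·2931
1 = 2455·855042 − 22171·94679
So 1 = (2455)·855042 + (-22171)·94679.

1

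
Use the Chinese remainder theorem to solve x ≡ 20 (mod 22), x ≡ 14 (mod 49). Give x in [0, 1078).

Write x = 20 + 22·k. Then 22·k ≡ 14 − 20 ≡ 43 (mod 49).
Need 22⁻¹ mod 49. Extended Euclid on (49, 22):
49 = 2×22 + 5
22 = 4×5 + 2
5 = 2×2 + 1
2 = 2×1 + 0
Back-substitute:
1 = 5 − 2·2
1 = −2·22 + 9·5
1 = 9·49 − 20·22
22⁻¹ ≡ 29 (mod 49), so k ≡ 29·43 ≡ 22 (mod 49).
x = 20 + 22·22 = 504.

504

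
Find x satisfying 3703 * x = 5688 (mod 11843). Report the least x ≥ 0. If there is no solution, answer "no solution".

8141

First find gcd(3703, 11843):
11843 = 3·3703 + 734
3703 = 5·734 + 33
734 = 22·33 + 8
33 = 4·8 + 1
8 = 8·1 + 0
gcd = 1, so a unique solution mod 11843 exists.
Back-substitute for the Bézout coefficients:
1 = 33 − 4·8
1 = −4·734 + 89·33
1 = 89·3703 − 449·734
1 = −449·11843 + 1436·3703
So 3703·(1436) ≡ 1 (mod 11843), giving 3703⁻¹ ≡ 1436.
x ≡ 3703⁻¹·5688 ≡ 1436·5688 ≡ 8141 (mod 11843).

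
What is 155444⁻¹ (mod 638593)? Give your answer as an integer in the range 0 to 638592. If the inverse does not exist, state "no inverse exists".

501852

gcd(638593, 155444) by repeated division:
638593 = 4*155444 + 16817
155444 = 9*16817 + 4091
16817 = 4*4091 + 453
4091 = 9*453 + 14
453 = 32*14 + 5
14 = 2*5 + 4
5 = 1*4 + 1
4 = 4*1 + 0
Since gcd(155444, 638593) = 1, back-substitute to write 1 as a combination:
1 = 5 − 4
1 = −14 + 3·5
1 = 3·453 − 97·14
1 = −97·4091 + 876·453
1 = 876·16817 − 3601·4091
1 = −3601·155444 + 33285·16817
1 = 33285·638593 − 136741·155444
Hence 155444⁻¹ ≡ -136741 ≡ 501852 (mod 638593).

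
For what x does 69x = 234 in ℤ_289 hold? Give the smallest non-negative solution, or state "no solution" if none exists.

First find gcd(69, 289):
289 = 4·69 + 13
69 = 5·13 + 4
13 = 3·4 + 1
4 = 4·1 + 0
gcd = 1, so a unique solution mod 289 exists.
Back-substitute for the Bézout coefficients:
1 = 13 − 3·4
1 = −3·69 + 16·13
1 = 16·289 − 67·69
So 69·(-67) ≡ 1 (mod 289), giving 69⁻¹ ≡ 222.
x ≡ 69⁻¹·234 ≡ 222·234 ≡ 217 (mod 289).

217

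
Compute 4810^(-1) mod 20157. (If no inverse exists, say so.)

Apply the Euclidean algorithm to 20157 and 4810:
20157 = 4*4810 + 917
4810 = 5*917 + 225
917 = 4*225 + 17
225 = 13*17 + 4
17 = 4*4 + 1
4 = 4*1 + 0
The gcd is 1. Working backward:
1 = 17 − 4·4
1 = −4·225 + 53·17
1 = 53·917 − 216·225
1 = −216·4810 + 1133·917
1 = 1133·20157 − 4748·4810
Thus 4810·(-4748) ≡ 1 (mod 20157); reducing, -4748 mod 20157 = 15409.

15409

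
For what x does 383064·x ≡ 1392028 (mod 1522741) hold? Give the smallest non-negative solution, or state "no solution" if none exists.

First find gcd(383064, 1522741):
1522741 = 3×383064 + 373549
383064 = 1×373549 + 9515
373549 = 39×9515 + 2464
9515 = 3×2464 + 2123
2464 = 1×2123 + 341
2123 = 6×341 + 77
341 = 4×77 + 33
77 = 2×33 + 11
33 = 3×11 + 0
gcd = 11 and 11 | 1392028, so solutions exist. Divide through by 11: 34824x ≡ 126548 (mod 138431).
Now find 34824⁻¹ mod 138431:
138431 = 3*34824 + 33959
34824 = 1*33959 + 865
33959 = 39*865 + 224
865 = 3*224 + 193
224 = 1*193 + 31
193 = 6*31 + 7
31 = 4*7 + 3
7 = 2*3 + 1
3 = 3*1 + 0
Back-substitute:
1 = 7 − 2·3
1 = −2·31 + 9·7
1 = 9·193 − 56·31
1 = −56·224 + 65·193
1 = 65·865 − 251·224
1 = −251·33959 + 9854·865
1 = 9854·34824 − 10105·33959
1 = −10105·138431 + 40169·34824
So 34824⁻¹ ≡ 40169 (mod 138431).
Then x ≡ 40169·126548 ≡ 120292 (mod 138431); the smallest non-negative solution is x = 120292.

120292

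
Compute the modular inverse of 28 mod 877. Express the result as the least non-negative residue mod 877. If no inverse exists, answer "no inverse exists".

94

Extended Euclidean algorithm:
877 = 31×28 + 9
28 = 3×9 + 1
9 = 9×1 + 0
gcd = 1, so the inverse exists. Back-substitute:
1 = 28 − 3·9
1 = −3·877 + 94·28
So 28·94 ≡ 1 (mod 877).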